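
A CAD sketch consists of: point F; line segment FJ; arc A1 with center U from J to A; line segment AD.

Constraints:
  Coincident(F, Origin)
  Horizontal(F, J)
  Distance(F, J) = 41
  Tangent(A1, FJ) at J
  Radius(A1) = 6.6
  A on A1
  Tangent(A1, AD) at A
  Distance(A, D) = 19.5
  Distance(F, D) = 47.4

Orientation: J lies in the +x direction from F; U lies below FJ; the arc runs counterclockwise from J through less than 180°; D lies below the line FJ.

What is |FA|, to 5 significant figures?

35.495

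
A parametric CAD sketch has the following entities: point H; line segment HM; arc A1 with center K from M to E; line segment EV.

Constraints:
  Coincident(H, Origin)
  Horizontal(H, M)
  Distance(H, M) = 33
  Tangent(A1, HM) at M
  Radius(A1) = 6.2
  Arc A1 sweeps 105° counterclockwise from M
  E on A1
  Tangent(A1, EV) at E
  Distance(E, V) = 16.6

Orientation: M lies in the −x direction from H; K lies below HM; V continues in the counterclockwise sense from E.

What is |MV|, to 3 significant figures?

23.9

On A1, M sits at bearing 90° from K; a 105° counterclockwise sweep puts E at bearing 195°, so E = K + 6.2·(cos 195°, sin 195°) = (-39.0, -7.80). Since A1 is tangent to EV there, KE ⟂ EV, so EV runs along (−sin 195°, cos 195°); with |EV| = 16.6, V = (-34.7, -23.8). Then |MV| = |V − M| = 23.9.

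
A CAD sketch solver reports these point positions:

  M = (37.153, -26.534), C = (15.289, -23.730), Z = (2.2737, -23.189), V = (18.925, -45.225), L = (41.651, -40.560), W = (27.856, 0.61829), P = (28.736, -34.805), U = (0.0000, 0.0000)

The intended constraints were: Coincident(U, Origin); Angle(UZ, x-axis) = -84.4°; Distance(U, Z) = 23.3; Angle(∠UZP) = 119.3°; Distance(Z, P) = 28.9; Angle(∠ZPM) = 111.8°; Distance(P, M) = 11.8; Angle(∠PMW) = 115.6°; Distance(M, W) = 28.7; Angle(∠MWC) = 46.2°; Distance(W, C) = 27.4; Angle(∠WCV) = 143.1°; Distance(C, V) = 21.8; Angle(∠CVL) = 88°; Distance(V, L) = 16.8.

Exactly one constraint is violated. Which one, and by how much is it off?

Distance(V, L) = 16.8 — off by 6.40.

U = (0.00, 0.00) ✓; UZ at -84.40° ✓; |UZ| = 23.30 ✓; ∠UZP = 119.3° ✓; |ZP| = 28.90 ✓; ∠ZPM = 111.8° ✓; |PM| = 11.80 ✓; ∠PMW = 115.6° ✓; |MW| = 28.70 ✓; ∠MWC = 46.20° ✓; |WC| = 27.40 ✓; ∠WCV = 143.1° ✓; |CV| = 21.80 ✓; ∠CVL = 88.00° ✓; |VL| = 23.20 ✗.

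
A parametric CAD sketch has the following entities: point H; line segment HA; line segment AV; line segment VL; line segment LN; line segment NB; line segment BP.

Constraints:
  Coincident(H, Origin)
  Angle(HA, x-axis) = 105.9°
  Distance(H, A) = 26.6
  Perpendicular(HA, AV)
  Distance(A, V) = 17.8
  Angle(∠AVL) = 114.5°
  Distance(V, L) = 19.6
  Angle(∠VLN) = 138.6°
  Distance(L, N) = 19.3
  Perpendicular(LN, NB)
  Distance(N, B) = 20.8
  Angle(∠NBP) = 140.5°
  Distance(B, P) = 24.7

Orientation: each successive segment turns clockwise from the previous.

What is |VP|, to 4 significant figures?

32.53

The perpendicularity gives NB at right angles to LN, so NB runs at 179.0°; with |NB| = 20.8, B = (1.401, -3.401). ∠NBP = 140.5° gives BP at 139.5° from the x-axis; with |BP| = 24.7, P = (-17.38, 12.64). Then |VP| = |P − V| = 32.53.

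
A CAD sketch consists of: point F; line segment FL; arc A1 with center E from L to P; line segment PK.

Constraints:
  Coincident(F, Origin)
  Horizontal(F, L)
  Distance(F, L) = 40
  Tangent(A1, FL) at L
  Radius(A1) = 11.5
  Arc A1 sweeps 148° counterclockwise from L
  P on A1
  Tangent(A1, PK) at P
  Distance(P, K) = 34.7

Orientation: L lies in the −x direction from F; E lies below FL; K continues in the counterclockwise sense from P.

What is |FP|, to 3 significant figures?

50.8

The tangent condition forces EL to be normal to FL, so E = L + (0, -11.5) = (-40.0, -11.5). On A1, L sits at bearing 90° from E; a 148° counterclockwise sweep puts P at bearing 238°, so P = E + 11.5·(cos 238°, sin 238°) = (-46.1, -21.3). Then |FP| = |P − F| = 50.8.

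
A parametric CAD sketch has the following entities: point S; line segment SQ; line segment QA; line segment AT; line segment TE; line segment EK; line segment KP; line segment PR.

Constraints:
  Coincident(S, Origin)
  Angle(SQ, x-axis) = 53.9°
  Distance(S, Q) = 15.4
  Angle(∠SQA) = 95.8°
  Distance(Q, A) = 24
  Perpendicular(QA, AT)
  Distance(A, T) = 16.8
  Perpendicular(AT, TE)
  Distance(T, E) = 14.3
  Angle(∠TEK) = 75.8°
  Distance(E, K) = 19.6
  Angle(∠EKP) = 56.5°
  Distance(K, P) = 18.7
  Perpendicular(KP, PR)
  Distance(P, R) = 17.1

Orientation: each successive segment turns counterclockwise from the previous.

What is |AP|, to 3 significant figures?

12.0

S is at the origin; SQ runs at 53.9° with length 15.4, so Q = (9.07, 12.4). ∠SQA = 95.8° gives QA at 138° from the x-axis; with |QA| = 24.0, A = (-8.79, 28.5). The perpendicularity gives AT at right angles to QA, so AT runs at -132°; with |AT| = 16.8, T = (-20.0, 16.0). AT is perpendicular to TE, so TE runs at -41.9°; with |TE| = 14.3, E = (-9.37, 6.42). ∠TEK = 75.8° gives EK at 62.3° from the x-axis; with |EK| = 19.6, K = (-0.255, 23.8). ∠EKP = 56.5° gives KP at -174° from the x-axis; with |KP| = 18.7, P = (-18.9, 21.9). Then |AP| = |P − A| = 12.0.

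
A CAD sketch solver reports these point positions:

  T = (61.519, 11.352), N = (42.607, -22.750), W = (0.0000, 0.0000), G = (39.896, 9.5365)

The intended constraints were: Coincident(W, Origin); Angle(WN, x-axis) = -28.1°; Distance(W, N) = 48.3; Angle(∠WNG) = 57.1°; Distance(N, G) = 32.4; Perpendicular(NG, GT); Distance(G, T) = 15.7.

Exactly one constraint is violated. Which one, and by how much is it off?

Distance(G, T) = 15.7 — off by 6.00.

W = (0.00, 0.00) ✓; WN at -28.10° ✓; |WN| = 48.30 ✓; ∠WNG = 57.10° ✓; |NG| = 32.40 ✓; ∠(NG, GT) = 90.00° ✓; |GT| = 21.70 ✗.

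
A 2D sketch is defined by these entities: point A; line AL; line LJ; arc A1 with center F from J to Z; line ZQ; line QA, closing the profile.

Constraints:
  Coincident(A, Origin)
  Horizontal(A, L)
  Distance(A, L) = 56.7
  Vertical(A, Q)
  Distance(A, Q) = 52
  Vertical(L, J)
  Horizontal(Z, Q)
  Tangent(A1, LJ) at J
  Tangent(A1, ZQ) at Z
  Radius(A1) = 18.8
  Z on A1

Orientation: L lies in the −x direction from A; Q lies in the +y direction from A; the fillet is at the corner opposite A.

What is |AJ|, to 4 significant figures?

65.70

A is at the origin; A and L share the same y with |AL| = 56.7 and L on the −x side, so L = (-56.70, 0.000). A and Q share the same x with |AQ| = 52.0 and Q on the +y side, so Q = (0.000, 52.00). The virtual corner opposite A is at (-56.70, 52.00). A1 meets LJ tangentially, so FJ is at right angles to LJ and tangency of A1 to ZQ means the radius FZ is perpendicular to ZQ, with radius 18.8, so the center F sits 18.8 in from both sides at F = (-37.90, 33.20). That places the tangent points at J = (-56.70, 33.20) on LJ and Z = (-37.90, 52.00) on ZQ. Then |AJ| = |J − A| = 65.70.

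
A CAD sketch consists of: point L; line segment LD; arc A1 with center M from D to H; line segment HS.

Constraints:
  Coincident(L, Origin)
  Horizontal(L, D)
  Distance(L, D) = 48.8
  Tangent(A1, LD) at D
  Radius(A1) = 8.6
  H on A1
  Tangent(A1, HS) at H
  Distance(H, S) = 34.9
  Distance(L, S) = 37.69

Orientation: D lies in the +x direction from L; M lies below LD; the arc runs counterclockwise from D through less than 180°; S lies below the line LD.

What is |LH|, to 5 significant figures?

42.066

Checks: L.y = 0.00, D.y = 0.00 ✓; |MH| = 8.600 ✓; ∠(MH, HS) = 90.00° ✓; |HS| = 34.90 ✓; |LS| = 37.69 ✓.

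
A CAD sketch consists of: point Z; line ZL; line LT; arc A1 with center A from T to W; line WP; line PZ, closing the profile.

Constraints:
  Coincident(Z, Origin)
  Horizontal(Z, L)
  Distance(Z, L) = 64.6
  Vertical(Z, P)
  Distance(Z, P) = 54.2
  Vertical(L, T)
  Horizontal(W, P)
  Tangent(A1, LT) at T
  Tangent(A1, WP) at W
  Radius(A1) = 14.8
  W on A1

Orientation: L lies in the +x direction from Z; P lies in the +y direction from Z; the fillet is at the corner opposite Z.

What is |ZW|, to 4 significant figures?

73.60

The virtual corner opposite Z is at (64.60, 54.20). The tangent condition forces AT to be normal to LT and tangency of A1 to WP means the radius AW is perpendicular to WP, with radius 14.8, so the center A sits 14.8 in from both sides at A = (49.80, 39.40). That places the tangent points at T = (64.60, 39.40) on LT and W = (49.80, 54.20) on WP. Then |ZW| = |W − Z| = 73.60.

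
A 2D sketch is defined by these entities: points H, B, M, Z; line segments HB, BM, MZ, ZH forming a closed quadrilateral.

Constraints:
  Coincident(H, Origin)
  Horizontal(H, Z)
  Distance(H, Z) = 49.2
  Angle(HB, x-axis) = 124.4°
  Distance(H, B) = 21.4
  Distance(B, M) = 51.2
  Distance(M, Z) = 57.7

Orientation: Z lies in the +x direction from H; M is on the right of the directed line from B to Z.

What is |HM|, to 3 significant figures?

31.8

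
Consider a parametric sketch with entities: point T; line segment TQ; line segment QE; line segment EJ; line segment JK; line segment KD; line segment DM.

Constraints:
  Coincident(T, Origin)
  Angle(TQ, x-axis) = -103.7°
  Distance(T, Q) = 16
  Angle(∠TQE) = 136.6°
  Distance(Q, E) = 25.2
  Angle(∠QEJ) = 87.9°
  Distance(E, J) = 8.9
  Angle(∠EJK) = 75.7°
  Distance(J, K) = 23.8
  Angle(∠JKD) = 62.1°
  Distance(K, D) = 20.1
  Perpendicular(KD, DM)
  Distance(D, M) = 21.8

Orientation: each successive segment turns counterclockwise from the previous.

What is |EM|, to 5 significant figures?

7.1490

T is at the origin; TQ runs at -103.7° with length 16.0, so Q = (-3.7894, -15.545). ∠TQE = 136.6° gives QE at -60.300° from the x-axis; with |QE| = 25.2, E = (8.6961, -37.434). ∠QEJ = 87.9° gives EJ at 31.800° from the x-axis; with |EJ| = 8.9, J = (16.260, -32.744). ∠EJK = 75.7° gives JK at 136.10° from the x-axis; with |JK| = 23.8, K = (-0.88892, -16.241). ∠JKD = 62.1° gives KD at -106.00° from the x-axis; with |KD| = 20.1, D = (-6.4292, -35.563). KD ⟂ DM, so DM runs at -16.000°; with |DM| = 21.8, M = (14.526, -41.572). Then |EM| = |M − E| = 7.1490.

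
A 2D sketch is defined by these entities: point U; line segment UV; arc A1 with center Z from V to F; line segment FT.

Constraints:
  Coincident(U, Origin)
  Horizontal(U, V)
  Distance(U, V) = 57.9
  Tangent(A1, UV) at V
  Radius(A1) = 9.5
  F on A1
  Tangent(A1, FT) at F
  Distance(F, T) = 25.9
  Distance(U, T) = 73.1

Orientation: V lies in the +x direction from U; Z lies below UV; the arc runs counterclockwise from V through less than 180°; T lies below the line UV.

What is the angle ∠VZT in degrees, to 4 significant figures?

168.7°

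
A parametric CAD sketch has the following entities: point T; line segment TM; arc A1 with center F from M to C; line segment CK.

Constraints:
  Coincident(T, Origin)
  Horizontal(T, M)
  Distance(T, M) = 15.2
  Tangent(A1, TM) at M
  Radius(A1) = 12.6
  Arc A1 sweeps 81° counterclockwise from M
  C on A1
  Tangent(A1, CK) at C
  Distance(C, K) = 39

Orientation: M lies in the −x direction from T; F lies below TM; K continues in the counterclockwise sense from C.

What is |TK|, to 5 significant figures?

59.619

T is at the origin; T and M share the same y with |TM| = 15.2 and M on the −x side, so M = (-15.200, 0.0000). The tangent condition forces FM to be normal to TM, so F = M + (0, -12.6) = (-15.200, -12.600). On A1, M sits at bearing 90° from F; an 81° counterclockwise sweep puts C at bearing 171°, so C = F + 12.6·(cos 171°, sin 171°) = (-27.645, -10.629). Tangency of A1 to CK means the radius FC is perpendicular to CK, so CK runs along (−sin 171°, cos 171°); with |CK| = 39.0, K = (-33.746, -49.149). Then |TK| = |K − T| = 59.619.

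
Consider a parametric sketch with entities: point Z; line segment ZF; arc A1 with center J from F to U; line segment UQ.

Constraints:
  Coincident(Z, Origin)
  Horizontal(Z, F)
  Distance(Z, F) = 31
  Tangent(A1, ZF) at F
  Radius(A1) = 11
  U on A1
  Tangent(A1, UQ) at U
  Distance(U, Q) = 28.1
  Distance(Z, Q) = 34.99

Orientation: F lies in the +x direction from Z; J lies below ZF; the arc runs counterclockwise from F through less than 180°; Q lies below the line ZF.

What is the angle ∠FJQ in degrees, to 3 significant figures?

138°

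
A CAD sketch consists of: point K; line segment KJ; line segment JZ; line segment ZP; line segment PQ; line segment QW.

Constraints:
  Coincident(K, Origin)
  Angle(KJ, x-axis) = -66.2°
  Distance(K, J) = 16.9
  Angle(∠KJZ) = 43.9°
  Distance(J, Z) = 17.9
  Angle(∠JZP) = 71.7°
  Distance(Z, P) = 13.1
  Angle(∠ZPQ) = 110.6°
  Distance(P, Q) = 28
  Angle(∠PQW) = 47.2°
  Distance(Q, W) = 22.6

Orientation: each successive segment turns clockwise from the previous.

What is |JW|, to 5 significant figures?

3.6566

K is at the origin; KJ runs at -66.2° with length 16.9, so J = (6.8199, -15.463). ∠KJZ = 43.9° gives JZ at 157.70° from the x-axis; with |JZ| = 17.9, Z = (-9.7413, -8.6706). ∠JZP = 71.7° gives ZP at 49.400° from the x-axis; with |ZP| = 13.1, P = (-1.2162, 1.2759). ∠ZPQ = 110.6° gives PQ at -20.000° from the x-axis; with |PQ| = 28.0, Q = (25.095, -8.3007). ∠PQW = 47.2° gives QW at -152.80° from the x-axis; with |QW| = 22.6, W = (4.9944, -18.631). Then |JW| = |W − J| = 3.6566.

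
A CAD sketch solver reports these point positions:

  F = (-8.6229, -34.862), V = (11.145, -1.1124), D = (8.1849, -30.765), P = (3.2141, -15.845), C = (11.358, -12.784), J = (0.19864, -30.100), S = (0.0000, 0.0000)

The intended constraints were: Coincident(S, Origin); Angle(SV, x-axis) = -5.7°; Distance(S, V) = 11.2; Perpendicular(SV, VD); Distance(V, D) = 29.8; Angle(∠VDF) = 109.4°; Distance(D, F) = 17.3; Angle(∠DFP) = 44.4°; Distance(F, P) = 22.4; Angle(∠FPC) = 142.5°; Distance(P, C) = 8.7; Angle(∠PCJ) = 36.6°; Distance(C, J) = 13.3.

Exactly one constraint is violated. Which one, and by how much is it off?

Distance(C, J) = 13.3 — off by 7.30.

S = (0.00, 0.00) ✓; SV at -5.700° ✓; |SV| = 11.20 ✓; ∠(SV, VD) = 90.00° ✓; |VD| = 29.80 ✓; ∠VDF = 109.4° ✓; |DF| = 17.30 ✓; ∠DFP = 44.40° ✓; |FP| = 22.40 ✓; ∠FPC = 142.5° ✓; |PC| = 8.700 ✓; ∠PCJ = 36.60° ✓; |CJ| = 20.60 ✗.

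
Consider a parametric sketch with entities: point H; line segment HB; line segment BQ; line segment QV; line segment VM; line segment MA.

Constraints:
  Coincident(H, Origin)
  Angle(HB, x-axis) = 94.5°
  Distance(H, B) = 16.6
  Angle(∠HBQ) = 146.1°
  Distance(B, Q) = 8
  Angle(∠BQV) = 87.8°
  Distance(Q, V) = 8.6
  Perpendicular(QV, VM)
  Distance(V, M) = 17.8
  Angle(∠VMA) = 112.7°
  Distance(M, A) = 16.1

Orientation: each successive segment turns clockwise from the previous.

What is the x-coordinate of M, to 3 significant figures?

0.623

∠BQV = 87.8° gives QV at -31.6° from the x-axis; with |QV| = 8.6, V = (9.95, 19.0). QV ⟂ VM, so VM runs at -122°; with |VM| = 17.8, M = (0.623, 3.85). So M.x = 0.623.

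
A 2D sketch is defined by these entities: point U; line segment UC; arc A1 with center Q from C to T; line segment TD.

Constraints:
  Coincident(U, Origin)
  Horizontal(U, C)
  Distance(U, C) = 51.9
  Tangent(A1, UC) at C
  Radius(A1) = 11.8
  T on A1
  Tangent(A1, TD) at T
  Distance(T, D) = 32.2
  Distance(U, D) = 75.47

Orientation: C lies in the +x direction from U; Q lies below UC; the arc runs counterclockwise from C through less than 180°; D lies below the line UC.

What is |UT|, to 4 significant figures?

46.11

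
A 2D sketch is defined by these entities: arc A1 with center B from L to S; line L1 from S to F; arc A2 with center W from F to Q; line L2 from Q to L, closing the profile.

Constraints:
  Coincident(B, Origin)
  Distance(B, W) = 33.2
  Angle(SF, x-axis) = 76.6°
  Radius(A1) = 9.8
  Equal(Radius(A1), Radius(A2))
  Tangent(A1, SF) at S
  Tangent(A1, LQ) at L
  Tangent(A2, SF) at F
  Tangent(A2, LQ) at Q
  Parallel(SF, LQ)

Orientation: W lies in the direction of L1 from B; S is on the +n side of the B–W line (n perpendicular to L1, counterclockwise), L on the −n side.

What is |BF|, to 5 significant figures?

34.616

The slot axis is L1's direction at 76.6°, so u = (cos 76.6°, sin 76.6°) = (0.23175, 0.97278) and n = (−sin 76.6°, cos 76.6°) = (-0.97278, 0.23175). B is at the origin and W lies 33.2 along u from B, so W = 33.2·u = (7.6940, 32.296). Tangency of A1 to both parallel lines with radius 9.8 puts S and L at B ± 9.8·n: S = (-9.5332, 2.2711), L = (9.5332, -2.2711). Equal radii place F and Q the same way about W: F = W + 9.8·n = (-1.8392, 34.567), Q = W − 9.8·n = (17.227, 30.025). Then |BF| = |F − B| = 34.616.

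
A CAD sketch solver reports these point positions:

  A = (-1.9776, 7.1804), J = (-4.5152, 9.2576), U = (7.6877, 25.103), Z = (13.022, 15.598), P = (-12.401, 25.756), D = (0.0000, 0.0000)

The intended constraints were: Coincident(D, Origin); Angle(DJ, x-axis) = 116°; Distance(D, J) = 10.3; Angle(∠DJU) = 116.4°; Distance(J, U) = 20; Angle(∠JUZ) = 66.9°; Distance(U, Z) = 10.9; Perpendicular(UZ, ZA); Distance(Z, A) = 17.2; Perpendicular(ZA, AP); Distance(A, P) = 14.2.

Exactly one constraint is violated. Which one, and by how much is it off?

Distance(A, P) = 14.2 — off by 7.10.

D = (0.00, 0.00) ✓; DJ at 116.0° ✓; |DJ| = 10.30 ✓; ∠DJU = 116.4° ✓; |JU| = 20.00 ✓; ∠JUZ = 66.90° ✓; |UZ| = 10.90 ✓; ∠(UZ, ZA) = 90.00° ✓; |ZA| = 17.20 ✓; ∠(ZA, AP) = 90.00° ✓; |AP| = 21.30 ✗.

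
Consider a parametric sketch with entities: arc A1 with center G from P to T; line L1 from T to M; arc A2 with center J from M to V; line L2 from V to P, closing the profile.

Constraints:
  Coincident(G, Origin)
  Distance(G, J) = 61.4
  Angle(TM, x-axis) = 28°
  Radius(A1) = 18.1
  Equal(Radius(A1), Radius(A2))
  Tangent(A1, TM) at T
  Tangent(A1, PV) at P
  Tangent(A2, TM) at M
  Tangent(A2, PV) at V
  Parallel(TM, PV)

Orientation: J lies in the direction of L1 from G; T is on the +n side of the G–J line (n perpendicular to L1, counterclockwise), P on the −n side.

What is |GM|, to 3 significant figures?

64.0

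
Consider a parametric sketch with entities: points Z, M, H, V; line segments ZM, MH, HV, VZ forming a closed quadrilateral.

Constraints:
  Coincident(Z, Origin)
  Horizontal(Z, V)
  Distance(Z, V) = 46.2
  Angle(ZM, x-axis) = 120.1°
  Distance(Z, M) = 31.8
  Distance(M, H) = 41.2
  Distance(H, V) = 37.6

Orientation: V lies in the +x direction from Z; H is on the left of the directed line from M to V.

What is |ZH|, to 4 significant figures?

39.97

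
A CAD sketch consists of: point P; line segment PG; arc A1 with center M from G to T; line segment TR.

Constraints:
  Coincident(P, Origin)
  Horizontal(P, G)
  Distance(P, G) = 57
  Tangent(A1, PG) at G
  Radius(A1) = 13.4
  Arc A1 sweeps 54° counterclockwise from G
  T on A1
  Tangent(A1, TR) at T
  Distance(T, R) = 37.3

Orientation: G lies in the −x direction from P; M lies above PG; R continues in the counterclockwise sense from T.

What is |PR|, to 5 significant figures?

43.149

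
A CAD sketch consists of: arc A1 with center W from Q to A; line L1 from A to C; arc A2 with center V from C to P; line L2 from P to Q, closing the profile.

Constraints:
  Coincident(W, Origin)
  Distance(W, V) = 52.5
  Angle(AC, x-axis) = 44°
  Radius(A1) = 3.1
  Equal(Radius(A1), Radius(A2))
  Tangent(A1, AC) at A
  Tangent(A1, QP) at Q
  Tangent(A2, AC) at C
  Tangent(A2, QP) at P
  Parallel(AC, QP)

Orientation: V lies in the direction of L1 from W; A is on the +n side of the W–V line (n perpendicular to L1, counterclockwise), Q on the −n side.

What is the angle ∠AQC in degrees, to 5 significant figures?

83.265°

The slot axis is L1's direction at 44.0°, so u = (cos 44.0°, sin 44.0°) = (0.71934, 0.69466) and n = (−sin 44.0°, cos 44.0°) = (-0.69466, 0.71934). W is at the origin and V lies 52.5 along u from W, so V = 52.5·u = (37.765, 36.470). Tangency of A1 to both parallel lines with radius 3.1 puts A and Q at W ± 3.1·n: A = (-2.1534, 2.2300), Q = (2.1534, -2.2300). Equal radii place C and P the same way about V: C = V + 3.1·n = (35.612, 38.700), P = V − 3.1·n = (39.919, 34.240). Then cos ∠AQC = QA·QC / (|QA||QC|), giving 83.265°.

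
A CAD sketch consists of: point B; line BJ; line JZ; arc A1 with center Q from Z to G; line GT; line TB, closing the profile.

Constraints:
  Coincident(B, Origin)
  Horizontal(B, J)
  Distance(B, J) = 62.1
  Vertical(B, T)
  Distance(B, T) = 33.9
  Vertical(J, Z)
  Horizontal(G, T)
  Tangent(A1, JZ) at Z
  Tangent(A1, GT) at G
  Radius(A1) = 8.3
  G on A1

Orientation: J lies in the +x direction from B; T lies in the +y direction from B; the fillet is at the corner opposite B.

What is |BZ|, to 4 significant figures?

67.17

The virtual corner opposite B is at (62.10, 33.90). Since A1 is tangent to JZ there, QZ ⟂ JZ and tangency of A1 to GT means the radius QG is perpendicular to GT, with radius 8.3, so the center Q sits 8.3 in from both sides at Q = (53.80, 25.60). That places the tangent points at Z = (62.10, 25.60) on JZ and G = (53.80, 33.90) on GT. Then |BZ| = |Z − B| = 67.17.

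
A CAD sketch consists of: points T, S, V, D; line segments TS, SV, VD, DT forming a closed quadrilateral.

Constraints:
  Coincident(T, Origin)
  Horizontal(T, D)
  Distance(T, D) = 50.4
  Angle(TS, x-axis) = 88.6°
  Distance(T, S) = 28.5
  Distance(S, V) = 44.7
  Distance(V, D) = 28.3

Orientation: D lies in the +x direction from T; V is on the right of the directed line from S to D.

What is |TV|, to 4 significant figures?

25.75

T is at the origin; T and D share the same y with |TD| = 50.4 and D in +x, so D = (50.4, 0). TS runs at 88.6° with |TS| = 28.5, so S = (0.6963, 28.49). V is determined by |SV| = 44.7 and |VD| = 28.3 together: it lies at the intersection of circle(S, 44.7) and circle(D, 28.3). With |SD| = 57.29, the foot of the radical line on SD is 39.09 from S and the perpendicular offset is √(44.7² − 39.09²) = 21.67. Taking the right-of-SD solution: V = (23.83, -9.754).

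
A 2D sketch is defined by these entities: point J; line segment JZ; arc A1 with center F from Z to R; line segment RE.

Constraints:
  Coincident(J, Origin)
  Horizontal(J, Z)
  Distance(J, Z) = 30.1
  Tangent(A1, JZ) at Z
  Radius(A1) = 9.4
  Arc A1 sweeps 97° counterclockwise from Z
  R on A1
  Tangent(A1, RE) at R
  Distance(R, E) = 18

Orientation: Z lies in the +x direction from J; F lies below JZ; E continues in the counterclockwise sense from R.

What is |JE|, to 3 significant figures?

36.5

On A1, Z sits at bearing 90° from F; a 97° counterclockwise sweep puts R at bearing 187°, so R = F + 9.4·(cos 187°, sin 187°) = (20.8, -10.5). A1 meets RE tangentially, so FR is at right angles to RE, so RE runs along (−sin 187°, cos 187°); with |RE| = 18.0, E = (23.0, -28.4). Then |JE| = |E − J| = 36.5.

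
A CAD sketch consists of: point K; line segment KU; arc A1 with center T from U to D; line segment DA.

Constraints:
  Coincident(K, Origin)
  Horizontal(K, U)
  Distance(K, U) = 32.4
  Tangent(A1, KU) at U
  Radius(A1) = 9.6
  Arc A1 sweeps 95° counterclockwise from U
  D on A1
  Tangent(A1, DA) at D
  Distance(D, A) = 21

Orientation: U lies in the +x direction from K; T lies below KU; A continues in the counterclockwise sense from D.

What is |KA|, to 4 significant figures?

39.90

K is at the origin; K and U share the same y with |KU| = 32.4 and U on the +x side, so U = (32.40, 0.000). The tangent condition forces TU to be normal to KU, so T = U + (0, -9.6) = (32.40, -9.600). On A1, U sits at bearing 90° from T; a 95° counterclockwise sweep puts D at bearing 185°, so D = T + 9.6·(cos 185°, sin 185°) = (22.84, -10.44). Tangency of A1 to DA means the radius TD is perpendicular to DA, so DA runs along (−sin 185°, cos 185°); with |DA| = 21.0, A = (24.67, -31.36). Then |KA| = |A − K| = 39.90.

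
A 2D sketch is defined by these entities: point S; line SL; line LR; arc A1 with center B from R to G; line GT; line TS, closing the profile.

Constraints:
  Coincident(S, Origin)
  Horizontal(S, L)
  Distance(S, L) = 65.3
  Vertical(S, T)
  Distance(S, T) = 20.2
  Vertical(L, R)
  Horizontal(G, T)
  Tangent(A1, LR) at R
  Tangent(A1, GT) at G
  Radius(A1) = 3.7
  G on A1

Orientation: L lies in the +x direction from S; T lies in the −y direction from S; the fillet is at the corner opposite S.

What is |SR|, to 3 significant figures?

67.4

S is at the origin; S and L share the same y with |SL| = 65.3 and L on the +x side, so L = (65.3, 0.00). S and T share the same x with |ST| = 20.2 and T on the −y side, so T = (0.00, -20.2). The virtual corner opposite S is at (65.3, -20.2). Since A1 is tangent to LR there, BR ⟂ LR and tangency of A1 to GT means the radius BG is perpendicular to GT, with radius 3.7, so the center B sits 3.7 in from both sides at B = (61.6, -16.5). That places the tangent points at R = (65.3, -16.5) on LR and G = (61.6, -20.2) on GT. Then |SR| = |R − S| = 67.4.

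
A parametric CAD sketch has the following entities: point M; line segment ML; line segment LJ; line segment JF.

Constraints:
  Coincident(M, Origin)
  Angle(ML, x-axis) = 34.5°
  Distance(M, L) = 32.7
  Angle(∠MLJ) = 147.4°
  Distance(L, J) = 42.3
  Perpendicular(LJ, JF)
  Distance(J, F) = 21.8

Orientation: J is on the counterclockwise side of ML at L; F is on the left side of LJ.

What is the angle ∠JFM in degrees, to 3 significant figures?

86.6°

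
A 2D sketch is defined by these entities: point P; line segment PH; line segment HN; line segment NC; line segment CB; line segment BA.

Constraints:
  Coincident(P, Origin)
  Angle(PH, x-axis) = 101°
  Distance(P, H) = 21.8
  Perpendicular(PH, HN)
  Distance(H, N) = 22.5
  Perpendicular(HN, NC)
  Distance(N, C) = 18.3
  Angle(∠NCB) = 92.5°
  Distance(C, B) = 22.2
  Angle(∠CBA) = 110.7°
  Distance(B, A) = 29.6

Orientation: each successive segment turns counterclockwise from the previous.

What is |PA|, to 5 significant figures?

31.827

P is at the origin; PH runs at 101.0° with length 21.8, so H = (-4.1596, 21.399). PH ⟂ HN, so HN runs at -169.00°; with |HN| = 22.5, N = (-26.246, 17.106). The perpendicularity gives NC at right angles to HN, so NC runs at -79.000°; with |NC| = 18.3, C = (-22.754, -0.85751). ∠NCB = 92.5° gives CB at 8.5000° from the x-axis; with |CB| = 22.2, B = (-0.79829, 2.4239). ∠CBA = 110.7° gives BA at 77.800° from the x-axis; with |BA| = 29.6, A = (5.4569, 31.355). Then |PA| = |A − P| = 31.827.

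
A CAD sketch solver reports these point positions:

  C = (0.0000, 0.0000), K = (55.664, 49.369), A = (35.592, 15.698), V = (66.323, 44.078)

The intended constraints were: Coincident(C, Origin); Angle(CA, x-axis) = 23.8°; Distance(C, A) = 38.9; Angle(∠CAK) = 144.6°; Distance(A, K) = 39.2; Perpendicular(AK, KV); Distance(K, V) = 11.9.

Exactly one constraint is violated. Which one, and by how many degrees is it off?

Perpendicular(AK, KV) — off by 4.40°.

C = (0.00, 0.00) ✓; CA at 23.80° ✓; |CA| = 38.90 ✓; ∠CAK = 144.6° ✓; |AK| = 39.20 ✓; ∠(AK, KV) = 85.60° ✗; |KV| = 11.90 ✓.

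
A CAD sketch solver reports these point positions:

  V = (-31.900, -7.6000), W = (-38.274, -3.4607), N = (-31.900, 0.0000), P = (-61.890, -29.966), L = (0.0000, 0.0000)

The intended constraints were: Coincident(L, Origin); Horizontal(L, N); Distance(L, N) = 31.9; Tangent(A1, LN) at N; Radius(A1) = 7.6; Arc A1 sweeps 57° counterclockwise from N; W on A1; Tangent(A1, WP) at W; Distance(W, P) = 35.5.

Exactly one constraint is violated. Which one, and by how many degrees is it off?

Tangent(A1, WP) at W — off by 8.70°.

L = (0.00, 0.00) ✓; L.y = 0.00, N.y = 0.00 ✓; |LN| = 31.90 ✓; ∠(VN, NL) = 90.00° ✓; |VN| = 7.600 ✓; bearing(V→W) − bearing(V→N) = 57.00° ✓; |VW| = 7.600 ✓; ∠(VW, WP) = 98.70° ✗; |WP| = 35.50 ✓.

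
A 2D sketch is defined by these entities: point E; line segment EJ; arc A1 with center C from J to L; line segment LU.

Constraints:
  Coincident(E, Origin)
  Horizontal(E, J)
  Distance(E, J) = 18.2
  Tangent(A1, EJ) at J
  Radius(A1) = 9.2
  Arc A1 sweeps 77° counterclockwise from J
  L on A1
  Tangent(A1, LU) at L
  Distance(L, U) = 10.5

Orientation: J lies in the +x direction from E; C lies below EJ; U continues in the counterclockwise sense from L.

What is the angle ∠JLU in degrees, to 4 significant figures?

141.5°

E is at the origin; E and J share the same y with |EJ| = 18.2 and J on the +x side, so J = (18.20, 0.000). Tangency of A1 to EJ means the radius CJ is perpendicular to EJ, so C = J + (0, -9.2) = (18.20, -9.200). On A1, J sits at bearing 90° from C; a 77° counterclockwise sweep puts L at bearing 167°, so L = C + 9.2·(cos 167°, sin 167°) = (9.236, -7.130). The tangent condition forces CL to be normal to LU, so LU runs along (−sin 167°, cos 167°); with |LU| = 10.5, U = (6.874, -17.36). Then cos ∠JLU = LJ·LU / (|LJ||LU|), giving 141.5°.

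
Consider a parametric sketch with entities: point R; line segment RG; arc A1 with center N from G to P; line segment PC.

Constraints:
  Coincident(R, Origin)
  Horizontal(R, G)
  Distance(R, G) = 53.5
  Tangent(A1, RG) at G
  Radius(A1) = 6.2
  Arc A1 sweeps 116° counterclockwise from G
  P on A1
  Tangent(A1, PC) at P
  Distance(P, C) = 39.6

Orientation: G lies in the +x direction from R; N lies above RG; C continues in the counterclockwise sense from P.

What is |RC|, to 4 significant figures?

61.00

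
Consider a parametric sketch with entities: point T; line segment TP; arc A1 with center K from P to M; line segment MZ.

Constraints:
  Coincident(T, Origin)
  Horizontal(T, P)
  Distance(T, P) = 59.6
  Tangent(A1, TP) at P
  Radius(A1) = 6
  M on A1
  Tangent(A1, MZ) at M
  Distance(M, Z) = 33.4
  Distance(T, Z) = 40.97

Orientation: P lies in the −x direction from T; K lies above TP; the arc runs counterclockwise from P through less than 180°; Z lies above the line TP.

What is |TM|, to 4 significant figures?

55.34

Checks: |KM| = 6.000 ✓; ∠(KM, MZ) = 90.00° ✓; |MZ| = 33.40 ✓; |TZ| = 40.97 ✓.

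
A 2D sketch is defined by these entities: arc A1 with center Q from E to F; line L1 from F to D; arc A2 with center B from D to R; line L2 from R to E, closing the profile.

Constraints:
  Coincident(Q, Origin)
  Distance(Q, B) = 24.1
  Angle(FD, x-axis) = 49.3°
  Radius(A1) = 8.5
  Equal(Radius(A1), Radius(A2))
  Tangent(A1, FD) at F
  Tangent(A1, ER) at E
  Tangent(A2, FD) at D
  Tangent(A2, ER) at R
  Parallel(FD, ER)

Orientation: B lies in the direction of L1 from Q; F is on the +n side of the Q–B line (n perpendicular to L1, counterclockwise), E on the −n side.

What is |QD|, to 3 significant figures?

25.6

The slot axis is L1's direction at 49.3°, so u = (cos 49.3°, sin 49.3°) = (0.652, 0.758) and n = (−sin 49.3°, cos 49.3°) = (-0.758, 0.652). Q is at the origin and B lies 24.1 along u from Q, so B = 24.1·u = (15.7, 18.3). Tangency of A1 to both parallel lines with radius 8.5 puts F and E at Q ± 8.5·n: F = (-6.44, 5.54), E = (6.44, -5.54). Equal radii place D and R the same way about B: D = B + 8.5·n = (9.27, 23.8), R = B − 8.5·n = (22.2, 12.7). Then |QD| = |D − Q| = 25.6.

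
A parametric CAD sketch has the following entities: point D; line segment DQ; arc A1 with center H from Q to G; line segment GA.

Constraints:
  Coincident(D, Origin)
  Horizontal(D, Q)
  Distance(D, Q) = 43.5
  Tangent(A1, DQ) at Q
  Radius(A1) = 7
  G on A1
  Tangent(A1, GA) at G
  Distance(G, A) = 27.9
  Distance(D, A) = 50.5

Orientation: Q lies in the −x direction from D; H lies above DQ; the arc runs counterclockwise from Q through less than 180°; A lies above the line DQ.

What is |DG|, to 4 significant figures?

37.17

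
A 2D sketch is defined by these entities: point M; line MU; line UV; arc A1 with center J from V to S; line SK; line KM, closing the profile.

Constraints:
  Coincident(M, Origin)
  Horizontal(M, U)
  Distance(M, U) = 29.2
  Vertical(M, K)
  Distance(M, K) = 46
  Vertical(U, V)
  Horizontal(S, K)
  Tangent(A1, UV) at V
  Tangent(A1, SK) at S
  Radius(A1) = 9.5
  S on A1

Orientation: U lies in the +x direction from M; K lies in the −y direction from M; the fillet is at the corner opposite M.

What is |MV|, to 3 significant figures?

46.7

The virtual corner opposite M is at (29.2, -46.0). The tangent condition forces JV to be normal to UV and tangency of A1 to SK means the radius JS is perpendicular to SK, with radius 9.5, so the center J sits 9.5 in from both sides at J = (19.7, -36.5). That places the tangent points at V = (29.2, -36.5) on UV and S = (19.7, -46.0) on SK. Then |MV| = |V − M| = 46.7.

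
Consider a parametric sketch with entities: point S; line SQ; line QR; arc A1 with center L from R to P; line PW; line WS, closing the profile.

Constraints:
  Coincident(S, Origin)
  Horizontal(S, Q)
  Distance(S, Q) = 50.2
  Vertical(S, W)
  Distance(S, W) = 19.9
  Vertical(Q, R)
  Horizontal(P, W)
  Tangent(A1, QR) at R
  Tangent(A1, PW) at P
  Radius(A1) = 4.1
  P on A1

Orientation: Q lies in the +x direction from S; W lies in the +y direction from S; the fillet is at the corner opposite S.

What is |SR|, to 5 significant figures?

52.628

The virtual corner opposite S is at (50.200, 19.900). Since A1 is tangent to QR there, LR ⟂ QR and A1 meets PW tangentially, so LP is at right angles to PW, with radius 4.1, so the center L sits 4.1 in from both sides at L = (46.100, 15.800). That places the tangent points at R = (50.200, 15.800) on QR and P = (46.100, 19.900) on PW. Then |SR| = |R − S| = 52.628.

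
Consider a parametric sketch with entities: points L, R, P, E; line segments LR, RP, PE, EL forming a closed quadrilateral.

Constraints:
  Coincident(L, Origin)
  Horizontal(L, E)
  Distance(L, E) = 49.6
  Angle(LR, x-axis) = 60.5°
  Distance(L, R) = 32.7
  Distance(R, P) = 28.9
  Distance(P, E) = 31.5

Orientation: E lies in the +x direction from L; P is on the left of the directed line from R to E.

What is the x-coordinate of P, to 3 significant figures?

44.9

Checks: |RP| = 28.90 ✓; |PE| = 31.50 ✓.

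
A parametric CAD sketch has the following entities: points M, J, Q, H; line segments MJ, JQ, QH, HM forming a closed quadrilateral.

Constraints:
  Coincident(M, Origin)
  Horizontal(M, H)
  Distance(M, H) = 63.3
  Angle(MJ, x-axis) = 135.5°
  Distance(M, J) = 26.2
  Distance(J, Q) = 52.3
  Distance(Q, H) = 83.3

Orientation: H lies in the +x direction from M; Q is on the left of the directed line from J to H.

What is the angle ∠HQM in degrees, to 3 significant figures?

48.8°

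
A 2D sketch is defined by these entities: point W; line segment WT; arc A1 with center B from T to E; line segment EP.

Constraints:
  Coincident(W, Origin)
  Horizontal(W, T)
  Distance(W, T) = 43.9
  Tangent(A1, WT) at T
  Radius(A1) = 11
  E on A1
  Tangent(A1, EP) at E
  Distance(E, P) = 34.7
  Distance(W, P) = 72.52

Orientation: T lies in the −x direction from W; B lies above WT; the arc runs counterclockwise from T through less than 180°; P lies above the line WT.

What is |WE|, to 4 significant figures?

39.54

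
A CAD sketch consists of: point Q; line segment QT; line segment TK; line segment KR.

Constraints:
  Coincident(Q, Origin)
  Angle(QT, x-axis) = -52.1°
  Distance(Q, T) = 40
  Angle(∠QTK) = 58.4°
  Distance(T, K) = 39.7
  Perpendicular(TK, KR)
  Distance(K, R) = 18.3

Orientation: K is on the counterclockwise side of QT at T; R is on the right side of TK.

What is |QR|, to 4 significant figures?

55.62

∠QTK = 58.4°, so TK runs at -52.1° + (180° − 58.4°) = 69.50° from the x-axis; with |TK| = 39.7, K = T + 39.7·(cos 69.50°, sin 69.50°) = (38.47, 5.623). TK ⟂ KR; with |KR| = 18.3 on the right of TK, R = K + 18.3·(0.9367, -0.3502) = (55.62, -0.7863). Then |QR| = |R − Q| = 55.62.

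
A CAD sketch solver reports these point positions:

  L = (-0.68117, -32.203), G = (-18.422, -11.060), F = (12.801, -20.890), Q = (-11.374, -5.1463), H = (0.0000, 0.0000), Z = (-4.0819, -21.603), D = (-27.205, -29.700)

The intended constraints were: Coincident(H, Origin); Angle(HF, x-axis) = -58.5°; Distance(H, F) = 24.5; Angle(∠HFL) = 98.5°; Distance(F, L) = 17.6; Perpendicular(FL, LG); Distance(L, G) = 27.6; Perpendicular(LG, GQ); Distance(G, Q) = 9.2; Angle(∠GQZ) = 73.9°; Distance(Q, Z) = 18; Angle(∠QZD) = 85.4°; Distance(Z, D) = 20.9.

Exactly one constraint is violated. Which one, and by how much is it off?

Distance(Z, D) = 20.9 — off by 3.60.

H = (0.00, 0.00) ✓; HF at -58.50° ✓; |HF| = 24.50 ✓; ∠HFL = 98.50° ✓; |FL| = 17.60 ✓; ∠(FL, LG) = 90.00° ✓; |LG| = 27.60 ✓; ∠(LG, GQ) = 90.00° ✓; |GQ| = 9.200 ✓; ∠GQZ = 73.90° ✓; |QZ| = 18.00 ✓; ∠QZD = 85.40° ✓; |ZD| = 24.50 ✗.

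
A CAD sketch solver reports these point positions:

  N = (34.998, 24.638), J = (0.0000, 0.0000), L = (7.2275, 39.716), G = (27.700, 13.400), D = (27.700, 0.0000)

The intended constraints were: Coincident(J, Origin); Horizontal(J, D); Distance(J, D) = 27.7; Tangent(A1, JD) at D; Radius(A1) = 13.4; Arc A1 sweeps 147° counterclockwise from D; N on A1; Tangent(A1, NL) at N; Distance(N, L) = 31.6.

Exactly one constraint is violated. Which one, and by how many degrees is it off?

Tangent(A1, NL) at N — off by 4.50°.

J = (0.00, 0.00) ✓; J.y = 0.00, D.y = 0.00 ✓; |JD| = 27.70 ✓; ∠(GD, DJ) = 90.00° ✓; |GD| = 13.40 ✓; bearing(G→N) − bearing(G→D) = 147.0° ✓; |GN| = 13.40 ✓; ∠(GN, NL) = 85.50° ✗; |NL| = 31.60 ✓.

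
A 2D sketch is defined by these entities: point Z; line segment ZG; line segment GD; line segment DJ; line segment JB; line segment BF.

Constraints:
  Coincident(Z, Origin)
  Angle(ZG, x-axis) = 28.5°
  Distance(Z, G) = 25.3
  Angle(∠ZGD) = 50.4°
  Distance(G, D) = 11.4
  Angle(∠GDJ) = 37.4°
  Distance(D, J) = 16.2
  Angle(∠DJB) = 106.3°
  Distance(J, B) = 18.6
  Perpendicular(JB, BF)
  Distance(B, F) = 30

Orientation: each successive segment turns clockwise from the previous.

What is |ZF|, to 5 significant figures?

47.231

Z is at the origin; ZG runs at 28.5° with length 25.3, so G = (22.234, 12.072). ∠ZGD = 50.4° gives GD at -101.10° from the x-axis; with |GD| = 11.4, D = (20.039, 0.88538). ∠GDJ = 37.4° gives DJ at 116.30° from the x-axis; with |DJ| = 16.2, J = (12.862, 15.408). ∠DJB = 106.3° gives JB at 42.600° from the x-axis; with |JB| = 18.6, B = (26.553, 27.998). JB ⟂ BF, so BF runs at -47.400°; with |BF| = 30.0, F = (46.859, 5.9154). Then |ZF| = |F − Z| = 47.231.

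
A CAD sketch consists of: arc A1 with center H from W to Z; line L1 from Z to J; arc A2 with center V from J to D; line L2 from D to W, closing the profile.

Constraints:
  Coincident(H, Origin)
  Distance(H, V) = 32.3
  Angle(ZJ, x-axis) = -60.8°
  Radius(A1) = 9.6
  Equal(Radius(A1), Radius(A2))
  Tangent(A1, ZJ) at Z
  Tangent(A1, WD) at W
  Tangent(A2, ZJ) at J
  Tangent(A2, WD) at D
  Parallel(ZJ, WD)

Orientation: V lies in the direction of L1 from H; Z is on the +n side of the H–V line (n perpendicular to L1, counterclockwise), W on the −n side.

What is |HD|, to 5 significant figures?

33.696

The slot axis is L1's direction at -60.8°, so u = (cos -60.8°, sin -60.8°) = (0.48786, -0.87292) and n = (−sin -60.8°, cos -60.8°) = (0.87292, 0.48786). H is at the origin and V lies 32.3 along u from H, so V = 32.3·u = (15.758, -28.195). Tangency of A1 to both parallel lines with radius 9.6 puts Z and W at H ± 9.6·n: Z = (8.3801, 4.6835), W = (-8.3801, -4.6835). Equal radii place J and D the same way about V: J = V + 9.6·n = (24.138, -23.512), D = V − 9.6·n = (7.3778, -32.879). Then |HD| = |D − H| = 33.696.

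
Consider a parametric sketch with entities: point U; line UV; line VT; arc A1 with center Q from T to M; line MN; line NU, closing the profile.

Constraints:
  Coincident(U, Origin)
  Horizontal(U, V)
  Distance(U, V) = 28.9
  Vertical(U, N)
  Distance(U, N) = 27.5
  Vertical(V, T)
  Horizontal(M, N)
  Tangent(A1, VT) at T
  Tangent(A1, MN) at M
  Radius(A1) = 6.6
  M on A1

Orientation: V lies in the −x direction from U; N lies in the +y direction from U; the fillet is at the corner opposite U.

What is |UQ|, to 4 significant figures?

30.56

U is at the origin; U and V share the same y with |UV| = 28.9 and V on the −x side, so V = (-28.90, 0.000). U and N share the same x with |UN| = 27.5 and N on the +y side, so N = (0.000, 27.50). The virtual corner opposite U is at (-28.90, 27.50). Since A1 is tangent to VT there, QT ⟂ VT and A1 meets MN tangentially, so QM is at right angles to MN, with radius 6.6, so the center Q sits 6.6 in from both sides at Q = (-22.30, 20.90). Then |UQ| = |Q − U| = 30.56.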